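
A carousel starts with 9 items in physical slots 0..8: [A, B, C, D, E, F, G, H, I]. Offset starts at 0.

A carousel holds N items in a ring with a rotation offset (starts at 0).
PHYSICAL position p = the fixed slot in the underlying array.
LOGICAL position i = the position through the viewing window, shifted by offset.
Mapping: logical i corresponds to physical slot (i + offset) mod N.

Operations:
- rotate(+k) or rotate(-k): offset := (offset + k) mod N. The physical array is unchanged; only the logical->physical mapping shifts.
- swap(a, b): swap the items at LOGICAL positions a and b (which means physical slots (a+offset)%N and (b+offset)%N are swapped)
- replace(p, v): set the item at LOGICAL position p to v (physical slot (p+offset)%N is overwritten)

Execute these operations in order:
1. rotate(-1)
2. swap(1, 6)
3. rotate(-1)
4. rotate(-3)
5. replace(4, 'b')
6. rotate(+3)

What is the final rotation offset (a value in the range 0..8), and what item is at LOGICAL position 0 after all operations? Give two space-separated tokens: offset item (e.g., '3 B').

After op 1 (rotate(-1)): offset=8, physical=[A,B,C,D,E,F,G,H,I], logical=[I,A,B,C,D,E,F,G,H]
After op 2 (swap(1, 6)): offset=8, physical=[F,B,C,D,E,A,G,H,I], logical=[I,F,B,C,D,E,A,G,H]
After op 3 (rotate(-1)): offset=7, physical=[F,B,C,D,E,A,G,H,I], logical=[H,I,F,B,C,D,E,A,G]
After op 4 (rotate(-3)): offset=4, physical=[F,B,C,D,E,A,G,H,I], logical=[E,A,G,H,I,F,B,C,D]
After op 5 (replace(4, 'b')): offset=4, physical=[F,B,C,D,E,A,G,H,b], logical=[E,A,G,H,b,F,B,C,D]
After op 6 (rotate(+3)): offset=7, physical=[F,B,C,D,E,A,G,H,b], logical=[H,b,F,B,C,D,E,A,G]

Answer: 7 H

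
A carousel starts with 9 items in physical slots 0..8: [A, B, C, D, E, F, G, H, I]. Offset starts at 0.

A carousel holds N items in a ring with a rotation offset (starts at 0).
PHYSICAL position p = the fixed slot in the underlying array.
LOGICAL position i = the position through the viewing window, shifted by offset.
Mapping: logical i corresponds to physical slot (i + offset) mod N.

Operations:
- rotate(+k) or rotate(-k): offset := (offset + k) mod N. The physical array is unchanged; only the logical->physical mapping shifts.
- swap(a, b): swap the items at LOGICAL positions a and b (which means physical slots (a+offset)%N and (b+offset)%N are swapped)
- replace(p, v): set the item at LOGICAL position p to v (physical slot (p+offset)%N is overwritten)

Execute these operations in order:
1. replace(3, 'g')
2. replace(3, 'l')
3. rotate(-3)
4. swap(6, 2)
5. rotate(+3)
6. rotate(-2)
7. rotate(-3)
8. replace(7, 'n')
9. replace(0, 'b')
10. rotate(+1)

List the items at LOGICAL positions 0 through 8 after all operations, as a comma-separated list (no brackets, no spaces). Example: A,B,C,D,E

After op 1 (replace(3, 'g')): offset=0, physical=[A,B,C,g,E,F,G,H,I], logical=[A,B,C,g,E,F,G,H,I]
After op 2 (replace(3, 'l')): offset=0, physical=[A,B,C,l,E,F,G,H,I], logical=[A,B,C,l,E,F,G,H,I]
After op 3 (rotate(-3)): offset=6, physical=[A,B,C,l,E,F,G,H,I], logical=[G,H,I,A,B,C,l,E,F]
After op 4 (swap(6, 2)): offset=6, physical=[A,B,C,I,E,F,G,H,l], logical=[G,H,l,A,B,C,I,E,F]
After op 5 (rotate(+3)): offset=0, physical=[A,B,C,I,E,F,G,H,l], logical=[A,B,C,I,E,F,G,H,l]
After op 6 (rotate(-2)): offset=7, physical=[A,B,C,I,E,F,G,H,l], logical=[H,l,A,B,C,I,E,F,G]
After op 7 (rotate(-3)): offset=4, physical=[A,B,C,I,E,F,G,H,l], logical=[E,F,G,H,l,A,B,C,I]
After op 8 (replace(7, 'n')): offset=4, physical=[A,B,n,I,E,F,G,H,l], logical=[E,F,G,H,l,A,B,n,I]
After op 9 (replace(0, 'b')): offset=4, physical=[A,B,n,I,b,F,G,H,l], logical=[b,F,G,H,l,A,B,n,I]
After op 10 (rotate(+1)): offset=5, physical=[A,B,n,I,b,F,G,H,l], logical=[F,G,H,l,A,B,n,I,b]

Answer: F,G,H,l,A,B,n,I,b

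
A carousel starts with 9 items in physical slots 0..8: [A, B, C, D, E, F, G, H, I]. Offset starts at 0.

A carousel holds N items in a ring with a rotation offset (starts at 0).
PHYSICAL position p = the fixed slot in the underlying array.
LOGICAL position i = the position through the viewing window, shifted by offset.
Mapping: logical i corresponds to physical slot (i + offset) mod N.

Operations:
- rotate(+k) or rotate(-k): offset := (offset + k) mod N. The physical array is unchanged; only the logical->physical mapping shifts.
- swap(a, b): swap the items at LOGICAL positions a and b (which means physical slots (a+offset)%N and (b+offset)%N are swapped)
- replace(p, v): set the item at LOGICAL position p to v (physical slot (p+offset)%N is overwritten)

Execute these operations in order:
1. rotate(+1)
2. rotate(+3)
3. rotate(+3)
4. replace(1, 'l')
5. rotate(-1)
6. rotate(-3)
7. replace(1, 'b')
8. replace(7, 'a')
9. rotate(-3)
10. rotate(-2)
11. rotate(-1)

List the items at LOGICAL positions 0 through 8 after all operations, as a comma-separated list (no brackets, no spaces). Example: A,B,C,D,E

After op 1 (rotate(+1)): offset=1, physical=[A,B,C,D,E,F,G,H,I], logical=[B,C,D,E,F,G,H,I,A]
After op 2 (rotate(+3)): offset=4, physical=[A,B,C,D,E,F,G,H,I], logical=[E,F,G,H,I,A,B,C,D]
After op 3 (rotate(+3)): offset=7, physical=[A,B,C,D,E,F,G,H,I], logical=[H,I,A,B,C,D,E,F,G]
After op 4 (replace(1, 'l')): offset=7, physical=[A,B,C,D,E,F,G,H,l], logical=[H,l,A,B,C,D,E,F,G]
After op 5 (rotate(-1)): offset=6, physical=[A,B,C,D,E,F,G,H,l], logical=[G,H,l,A,B,C,D,E,F]
After op 6 (rotate(-3)): offset=3, physical=[A,B,C,D,E,F,G,H,l], logical=[D,E,F,G,H,l,A,B,C]
After op 7 (replace(1, 'b')): offset=3, physical=[A,B,C,D,b,F,G,H,l], logical=[D,b,F,G,H,l,A,B,C]
After op 8 (replace(7, 'a')): offset=3, physical=[A,a,C,D,b,F,G,H,l], logical=[D,b,F,G,H,l,A,a,C]
After op 9 (rotate(-3)): offset=0, physical=[A,a,C,D,b,F,G,H,l], logical=[A,a,C,D,b,F,G,H,l]
After op 10 (rotate(-2)): offset=7, physical=[A,a,C,D,b,F,G,H,l], logical=[H,l,A,a,C,D,b,F,G]
After op 11 (rotate(-1)): offset=6, physical=[A,a,C,D,b,F,G,H,l], logical=[G,H,l,A,a,C,D,b,F]

Answer: G,H,l,A,a,C,D,b,F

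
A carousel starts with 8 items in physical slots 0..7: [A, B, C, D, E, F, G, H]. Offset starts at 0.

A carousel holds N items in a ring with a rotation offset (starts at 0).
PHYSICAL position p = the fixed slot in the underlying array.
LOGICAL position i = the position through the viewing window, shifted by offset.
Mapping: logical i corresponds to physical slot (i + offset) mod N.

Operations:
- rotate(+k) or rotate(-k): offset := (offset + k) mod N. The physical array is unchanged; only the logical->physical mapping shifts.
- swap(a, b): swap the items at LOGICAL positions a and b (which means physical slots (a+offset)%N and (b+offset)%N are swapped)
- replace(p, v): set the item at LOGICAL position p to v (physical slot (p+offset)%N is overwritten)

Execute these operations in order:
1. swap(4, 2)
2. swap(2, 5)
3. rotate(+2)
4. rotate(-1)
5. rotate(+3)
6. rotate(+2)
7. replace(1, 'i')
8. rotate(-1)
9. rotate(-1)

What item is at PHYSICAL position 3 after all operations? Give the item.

After op 1 (swap(4, 2)): offset=0, physical=[A,B,E,D,C,F,G,H], logical=[A,B,E,D,C,F,G,H]
After op 2 (swap(2, 5)): offset=0, physical=[A,B,F,D,C,E,G,H], logical=[A,B,F,D,C,E,G,H]
After op 3 (rotate(+2)): offset=2, physical=[A,B,F,D,C,E,G,H], logical=[F,D,C,E,G,H,A,B]
After op 4 (rotate(-1)): offset=1, physical=[A,B,F,D,C,E,G,H], logical=[B,F,D,C,E,G,H,A]
After op 5 (rotate(+3)): offset=4, physical=[A,B,F,D,C,E,G,H], logical=[C,E,G,H,A,B,F,D]
After op 6 (rotate(+2)): offset=6, physical=[A,B,F,D,C,E,G,H], logical=[G,H,A,B,F,D,C,E]
After op 7 (replace(1, 'i')): offset=6, physical=[A,B,F,D,C,E,G,i], logical=[G,i,A,B,F,D,C,E]
After op 8 (rotate(-1)): offset=5, physical=[A,B,F,D,C,E,G,i], logical=[E,G,i,A,B,F,D,C]
After op 9 (rotate(-1)): offset=4, physical=[A,B,F,D,C,E,G,i], logical=[C,E,G,i,A,B,F,D]

Answer: D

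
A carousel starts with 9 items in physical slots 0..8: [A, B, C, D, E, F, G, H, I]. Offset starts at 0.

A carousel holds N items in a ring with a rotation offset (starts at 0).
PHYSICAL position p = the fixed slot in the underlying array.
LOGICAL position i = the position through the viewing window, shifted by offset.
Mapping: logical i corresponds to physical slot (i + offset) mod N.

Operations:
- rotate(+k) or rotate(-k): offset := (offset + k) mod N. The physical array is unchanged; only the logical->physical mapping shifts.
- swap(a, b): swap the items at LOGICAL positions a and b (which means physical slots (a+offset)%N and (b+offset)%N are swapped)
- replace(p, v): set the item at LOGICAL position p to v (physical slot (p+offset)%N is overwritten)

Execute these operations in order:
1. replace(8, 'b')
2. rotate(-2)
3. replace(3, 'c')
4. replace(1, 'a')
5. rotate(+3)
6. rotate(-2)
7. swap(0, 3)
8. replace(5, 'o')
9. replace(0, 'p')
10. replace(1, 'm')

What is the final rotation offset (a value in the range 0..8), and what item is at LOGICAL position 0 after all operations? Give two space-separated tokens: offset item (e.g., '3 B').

Answer: 8 p

Derivation:
After op 1 (replace(8, 'b')): offset=0, physical=[A,B,C,D,E,F,G,H,b], logical=[A,B,C,D,E,F,G,H,b]
After op 2 (rotate(-2)): offset=7, physical=[A,B,C,D,E,F,G,H,b], logical=[H,b,A,B,C,D,E,F,G]
After op 3 (replace(3, 'c')): offset=7, physical=[A,c,C,D,E,F,G,H,b], logical=[H,b,A,c,C,D,E,F,G]
After op 4 (replace(1, 'a')): offset=7, physical=[A,c,C,D,E,F,G,H,a], logical=[H,a,A,c,C,D,E,F,G]
After op 5 (rotate(+3)): offset=1, physical=[A,c,C,D,E,F,G,H,a], logical=[c,C,D,E,F,G,H,a,A]
After op 6 (rotate(-2)): offset=8, physical=[A,c,C,D,E,F,G,H,a], logical=[a,A,c,C,D,E,F,G,H]
After op 7 (swap(0, 3)): offset=8, physical=[A,c,a,D,E,F,G,H,C], logical=[C,A,c,a,D,E,F,G,H]
After op 8 (replace(5, 'o')): offset=8, physical=[A,c,a,D,o,F,G,H,C], logical=[C,A,c,a,D,o,F,G,H]
After op 9 (replace(0, 'p')): offset=8, physical=[A,c,a,D,o,F,G,H,p], logical=[p,A,c,a,D,o,F,G,H]
After op 10 (replace(1, 'm')): offset=8, physical=[m,c,a,D,o,F,G,H,p], logical=[p,m,c,a,D,o,F,G,H]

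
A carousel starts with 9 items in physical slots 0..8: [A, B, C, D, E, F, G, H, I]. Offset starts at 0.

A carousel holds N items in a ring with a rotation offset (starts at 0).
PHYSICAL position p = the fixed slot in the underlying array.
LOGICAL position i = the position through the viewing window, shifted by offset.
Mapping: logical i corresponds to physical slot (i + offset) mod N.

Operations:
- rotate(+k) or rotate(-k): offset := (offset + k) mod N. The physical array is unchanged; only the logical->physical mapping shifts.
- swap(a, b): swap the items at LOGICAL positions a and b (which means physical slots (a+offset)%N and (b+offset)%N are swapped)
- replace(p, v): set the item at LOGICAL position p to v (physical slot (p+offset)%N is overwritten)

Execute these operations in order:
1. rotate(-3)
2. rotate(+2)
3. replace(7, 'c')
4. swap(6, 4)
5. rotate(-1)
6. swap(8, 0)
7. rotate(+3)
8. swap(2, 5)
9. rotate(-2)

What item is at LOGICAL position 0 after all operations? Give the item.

After op 1 (rotate(-3)): offset=6, physical=[A,B,C,D,E,F,G,H,I], logical=[G,H,I,A,B,C,D,E,F]
After op 2 (rotate(+2)): offset=8, physical=[A,B,C,D,E,F,G,H,I], logical=[I,A,B,C,D,E,F,G,H]
After op 3 (replace(7, 'c')): offset=8, physical=[A,B,C,D,E,F,c,H,I], logical=[I,A,B,C,D,E,F,c,H]
After op 4 (swap(6, 4)): offset=8, physical=[A,B,C,F,E,D,c,H,I], logical=[I,A,B,C,F,E,D,c,H]
After op 5 (rotate(-1)): offset=7, physical=[A,B,C,F,E,D,c,H,I], logical=[H,I,A,B,C,F,E,D,c]
After op 6 (swap(8, 0)): offset=7, physical=[A,B,C,F,E,D,H,c,I], logical=[c,I,A,B,C,F,E,D,H]
After op 7 (rotate(+3)): offset=1, physical=[A,B,C,F,E,D,H,c,I], logical=[B,C,F,E,D,H,c,I,A]
After op 8 (swap(2, 5)): offset=1, physical=[A,B,C,H,E,D,F,c,I], logical=[B,C,H,E,D,F,c,I,A]
After op 9 (rotate(-2)): offset=8, physical=[A,B,C,H,E,D,F,c,I], logical=[I,A,B,C,H,E,D,F,c]

Answer: I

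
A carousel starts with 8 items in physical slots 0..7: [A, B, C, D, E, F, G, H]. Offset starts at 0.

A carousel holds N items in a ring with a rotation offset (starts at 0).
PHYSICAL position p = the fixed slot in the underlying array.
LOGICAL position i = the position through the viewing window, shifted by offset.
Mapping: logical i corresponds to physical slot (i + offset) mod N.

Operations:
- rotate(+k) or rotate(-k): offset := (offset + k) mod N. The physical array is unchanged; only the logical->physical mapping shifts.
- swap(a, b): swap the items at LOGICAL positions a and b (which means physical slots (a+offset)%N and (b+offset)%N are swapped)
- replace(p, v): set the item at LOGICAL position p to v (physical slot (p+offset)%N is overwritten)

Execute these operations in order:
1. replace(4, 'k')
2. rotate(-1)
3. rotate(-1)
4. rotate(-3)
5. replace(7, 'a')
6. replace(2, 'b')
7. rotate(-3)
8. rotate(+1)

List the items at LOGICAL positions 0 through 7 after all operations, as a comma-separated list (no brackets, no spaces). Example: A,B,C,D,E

Answer: B,a,D,k,b,G,H,A

Derivation:
After op 1 (replace(4, 'k')): offset=0, physical=[A,B,C,D,k,F,G,H], logical=[A,B,C,D,k,F,G,H]
After op 2 (rotate(-1)): offset=7, physical=[A,B,C,D,k,F,G,H], logical=[H,A,B,C,D,k,F,G]
After op 3 (rotate(-1)): offset=6, physical=[A,B,C,D,k,F,G,H], logical=[G,H,A,B,C,D,k,F]
After op 4 (rotate(-3)): offset=3, physical=[A,B,C,D,k,F,G,H], logical=[D,k,F,G,H,A,B,C]
After op 5 (replace(7, 'a')): offset=3, physical=[A,B,a,D,k,F,G,H], logical=[D,k,F,G,H,A,B,a]
After op 6 (replace(2, 'b')): offset=3, physical=[A,B,a,D,k,b,G,H], logical=[D,k,b,G,H,A,B,a]
After op 7 (rotate(-3)): offset=0, physical=[A,B,a,D,k,b,G,H], logical=[A,B,a,D,k,b,G,H]
After op 8 (rotate(+1)): offset=1, physical=[A,B,a,D,k,b,G,H], logical=[B,a,D,k,b,G,H,A]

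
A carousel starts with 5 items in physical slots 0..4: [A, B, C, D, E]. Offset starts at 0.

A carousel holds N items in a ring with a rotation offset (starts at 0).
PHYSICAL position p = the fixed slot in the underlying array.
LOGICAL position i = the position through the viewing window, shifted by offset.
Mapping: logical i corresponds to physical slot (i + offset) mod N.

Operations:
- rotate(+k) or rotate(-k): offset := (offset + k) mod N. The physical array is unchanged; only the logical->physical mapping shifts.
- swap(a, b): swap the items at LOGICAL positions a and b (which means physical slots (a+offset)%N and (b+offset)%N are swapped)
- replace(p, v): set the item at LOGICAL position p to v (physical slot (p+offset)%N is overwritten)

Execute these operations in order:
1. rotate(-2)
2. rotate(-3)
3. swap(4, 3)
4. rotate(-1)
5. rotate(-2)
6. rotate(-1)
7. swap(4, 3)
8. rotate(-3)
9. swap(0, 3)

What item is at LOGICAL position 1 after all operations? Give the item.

Answer: A

Derivation:
After op 1 (rotate(-2)): offset=3, physical=[A,B,C,D,E], logical=[D,E,A,B,C]
After op 2 (rotate(-3)): offset=0, physical=[A,B,C,D,E], logical=[A,B,C,D,E]
After op 3 (swap(4, 3)): offset=0, physical=[A,B,C,E,D], logical=[A,B,C,E,D]
After op 4 (rotate(-1)): offset=4, physical=[A,B,C,E,D], logical=[D,A,B,C,E]
After op 5 (rotate(-2)): offset=2, physical=[A,B,C,E,D], logical=[C,E,D,A,B]
After op 6 (rotate(-1)): offset=1, physical=[A,B,C,E,D], logical=[B,C,E,D,A]
After op 7 (swap(4, 3)): offset=1, physical=[D,B,C,E,A], logical=[B,C,E,A,D]
After op 8 (rotate(-3)): offset=3, physical=[D,B,C,E,A], logical=[E,A,D,B,C]
After op 9 (swap(0, 3)): offset=3, physical=[D,E,C,B,A], logical=[B,A,D,E,C]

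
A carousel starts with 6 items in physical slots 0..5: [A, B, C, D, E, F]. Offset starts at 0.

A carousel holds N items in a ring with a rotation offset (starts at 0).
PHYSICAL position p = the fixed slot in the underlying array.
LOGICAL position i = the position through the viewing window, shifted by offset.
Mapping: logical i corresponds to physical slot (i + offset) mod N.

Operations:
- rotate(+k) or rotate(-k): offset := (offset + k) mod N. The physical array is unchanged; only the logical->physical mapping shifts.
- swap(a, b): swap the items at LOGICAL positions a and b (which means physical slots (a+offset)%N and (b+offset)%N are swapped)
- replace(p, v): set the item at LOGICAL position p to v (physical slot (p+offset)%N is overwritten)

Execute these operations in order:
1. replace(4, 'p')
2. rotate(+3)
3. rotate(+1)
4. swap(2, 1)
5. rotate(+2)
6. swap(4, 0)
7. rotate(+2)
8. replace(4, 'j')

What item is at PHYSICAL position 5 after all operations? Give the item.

Answer: A

Derivation:
After op 1 (replace(4, 'p')): offset=0, physical=[A,B,C,D,p,F], logical=[A,B,C,D,p,F]
After op 2 (rotate(+3)): offset=3, physical=[A,B,C,D,p,F], logical=[D,p,F,A,B,C]
After op 3 (rotate(+1)): offset=4, physical=[A,B,C,D,p,F], logical=[p,F,A,B,C,D]
After op 4 (swap(2, 1)): offset=4, physical=[F,B,C,D,p,A], logical=[p,A,F,B,C,D]
After op 5 (rotate(+2)): offset=0, physical=[F,B,C,D,p,A], logical=[F,B,C,D,p,A]
After op 6 (swap(4, 0)): offset=0, physical=[p,B,C,D,F,A], logical=[p,B,C,D,F,A]
After op 7 (rotate(+2)): offset=2, physical=[p,B,C,D,F,A], logical=[C,D,F,A,p,B]
After op 8 (replace(4, 'j')): offset=2, physical=[j,B,C,D,F,A], logical=[C,D,F,A,j,B]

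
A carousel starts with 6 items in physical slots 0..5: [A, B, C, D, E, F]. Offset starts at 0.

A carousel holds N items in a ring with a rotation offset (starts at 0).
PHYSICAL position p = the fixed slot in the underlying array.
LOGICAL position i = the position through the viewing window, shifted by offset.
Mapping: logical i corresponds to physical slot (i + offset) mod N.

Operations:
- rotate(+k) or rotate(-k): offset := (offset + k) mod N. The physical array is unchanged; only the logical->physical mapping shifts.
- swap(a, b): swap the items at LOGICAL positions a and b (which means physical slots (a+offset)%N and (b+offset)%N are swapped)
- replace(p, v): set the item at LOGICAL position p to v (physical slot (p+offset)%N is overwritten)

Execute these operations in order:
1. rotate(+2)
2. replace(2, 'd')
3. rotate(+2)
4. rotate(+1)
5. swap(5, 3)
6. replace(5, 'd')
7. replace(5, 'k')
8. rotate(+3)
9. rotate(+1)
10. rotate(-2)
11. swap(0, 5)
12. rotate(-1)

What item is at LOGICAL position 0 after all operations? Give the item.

After op 1 (rotate(+2)): offset=2, physical=[A,B,C,D,E,F], logical=[C,D,E,F,A,B]
After op 2 (replace(2, 'd')): offset=2, physical=[A,B,C,D,d,F], logical=[C,D,d,F,A,B]
After op 3 (rotate(+2)): offset=4, physical=[A,B,C,D,d,F], logical=[d,F,A,B,C,D]
After op 4 (rotate(+1)): offset=5, physical=[A,B,C,D,d,F], logical=[F,A,B,C,D,d]
After op 5 (swap(5, 3)): offset=5, physical=[A,B,d,D,C,F], logical=[F,A,B,d,D,C]
After op 6 (replace(5, 'd')): offset=5, physical=[A,B,d,D,d,F], logical=[F,A,B,d,D,d]
After op 7 (replace(5, 'k')): offset=5, physical=[A,B,d,D,k,F], logical=[F,A,B,d,D,k]
After op 8 (rotate(+3)): offset=2, physical=[A,B,d,D,k,F], logical=[d,D,k,F,A,B]
After op 9 (rotate(+1)): offset=3, physical=[A,B,d,D,k,F], logical=[D,k,F,A,B,d]
After op 10 (rotate(-2)): offset=1, physical=[A,B,d,D,k,F], logical=[B,d,D,k,F,A]
After op 11 (swap(0, 5)): offset=1, physical=[B,A,d,D,k,F], logical=[A,d,D,k,F,B]
After op 12 (rotate(-1)): offset=0, physical=[B,A,d,D,k,F], logical=[B,A,d,D,k,F]

Answer: B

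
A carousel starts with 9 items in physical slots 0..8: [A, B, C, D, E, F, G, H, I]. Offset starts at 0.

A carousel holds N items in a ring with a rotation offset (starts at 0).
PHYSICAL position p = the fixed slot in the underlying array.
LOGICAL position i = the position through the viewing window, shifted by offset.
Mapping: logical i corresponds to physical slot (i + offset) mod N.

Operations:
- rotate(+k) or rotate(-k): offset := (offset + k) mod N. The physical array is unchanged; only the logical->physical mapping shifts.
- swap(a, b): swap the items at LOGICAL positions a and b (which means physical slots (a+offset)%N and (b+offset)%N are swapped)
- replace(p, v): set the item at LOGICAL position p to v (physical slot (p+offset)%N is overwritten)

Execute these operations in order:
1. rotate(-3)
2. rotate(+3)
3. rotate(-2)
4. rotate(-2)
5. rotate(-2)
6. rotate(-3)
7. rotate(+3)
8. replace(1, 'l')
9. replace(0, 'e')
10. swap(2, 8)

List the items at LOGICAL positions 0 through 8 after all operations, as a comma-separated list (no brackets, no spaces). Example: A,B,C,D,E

After op 1 (rotate(-3)): offset=6, physical=[A,B,C,D,E,F,G,H,I], logical=[G,H,I,A,B,C,D,E,F]
After op 2 (rotate(+3)): offset=0, physical=[A,B,C,D,E,F,G,H,I], logical=[A,B,C,D,E,F,G,H,I]
After op 3 (rotate(-2)): offset=7, physical=[A,B,C,D,E,F,G,H,I], logical=[H,I,A,B,C,D,E,F,G]
After op 4 (rotate(-2)): offset=5, physical=[A,B,C,D,E,F,G,H,I], logical=[F,G,H,I,A,B,C,D,E]
After op 5 (rotate(-2)): offset=3, physical=[A,B,C,D,E,F,G,H,I], logical=[D,E,F,G,H,I,A,B,C]
After op 6 (rotate(-3)): offset=0, physical=[A,B,C,D,E,F,G,H,I], logical=[A,B,C,D,E,F,G,H,I]
After op 7 (rotate(+3)): offset=3, physical=[A,B,C,D,E,F,G,H,I], logical=[D,E,F,G,H,I,A,B,C]
After op 8 (replace(1, 'l')): offset=3, physical=[A,B,C,D,l,F,G,H,I], logical=[D,l,F,G,H,I,A,B,C]
After op 9 (replace(0, 'e')): offset=3, physical=[A,B,C,e,l,F,G,H,I], logical=[e,l,F,G,H,I,A,B,C]
After op 10 (swap(2, 8)): offset=3, physical=[A,B,F,e,l,C,G,H,I], logical=[e,l,C,G,H,I,A,B,F]

Answer: e,l,C,G,H,I,A,B,F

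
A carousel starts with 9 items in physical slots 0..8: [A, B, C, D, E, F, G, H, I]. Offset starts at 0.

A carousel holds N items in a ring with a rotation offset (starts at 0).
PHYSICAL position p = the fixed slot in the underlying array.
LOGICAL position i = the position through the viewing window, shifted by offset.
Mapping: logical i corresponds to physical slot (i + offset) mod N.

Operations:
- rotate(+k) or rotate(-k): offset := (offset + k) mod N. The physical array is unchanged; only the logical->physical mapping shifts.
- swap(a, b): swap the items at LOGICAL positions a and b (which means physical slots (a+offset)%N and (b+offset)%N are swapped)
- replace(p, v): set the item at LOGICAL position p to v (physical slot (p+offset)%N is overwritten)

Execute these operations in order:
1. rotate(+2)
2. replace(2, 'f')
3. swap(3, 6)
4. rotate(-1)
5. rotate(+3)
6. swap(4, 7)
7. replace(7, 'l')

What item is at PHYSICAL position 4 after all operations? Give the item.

After op 1 (rotate(+2)): offset=2, physical=[A,B,C,D,E,F,G,H,I], logical=[C,D,E,F,G,H,I,A,B]
After op 2 (replace(2, 'f')): offset=2, physical=[A,B,C,D,f,F,G,H,I], logical=[C,D,f,F,G,H,I,A,B]
After op 3 (swap(3, 6)): offset=2, physical=[A,B,C,D,f,I,G,H,F], logical=[C,D,f,I,G,H,F,A,B]
After op 4 (rotate(-1)): offset=1, physical=[A,B,C,D,f,I,G,H,F], logical=[B,C,D,f,I,G,H,F,A]
After op 5 (rotate(+3)): offset=4, physical=[A,B,C,D,f,I,G,H,F], logical=[f,I,G,H,F,A,B,C,D]
After op 6 (swap(4, 7)): offset=4, physical=[A,B,F,D,f,I,G,H,C], logical=[f,I,G,H,C,A,B,F,D]
After op 7 (replace(7, 'l')): offset=4, physical=[A,B,l,D,f,I,G,H,C], logical=[f,I,G,H,C,A,B,l,D]

Answer: f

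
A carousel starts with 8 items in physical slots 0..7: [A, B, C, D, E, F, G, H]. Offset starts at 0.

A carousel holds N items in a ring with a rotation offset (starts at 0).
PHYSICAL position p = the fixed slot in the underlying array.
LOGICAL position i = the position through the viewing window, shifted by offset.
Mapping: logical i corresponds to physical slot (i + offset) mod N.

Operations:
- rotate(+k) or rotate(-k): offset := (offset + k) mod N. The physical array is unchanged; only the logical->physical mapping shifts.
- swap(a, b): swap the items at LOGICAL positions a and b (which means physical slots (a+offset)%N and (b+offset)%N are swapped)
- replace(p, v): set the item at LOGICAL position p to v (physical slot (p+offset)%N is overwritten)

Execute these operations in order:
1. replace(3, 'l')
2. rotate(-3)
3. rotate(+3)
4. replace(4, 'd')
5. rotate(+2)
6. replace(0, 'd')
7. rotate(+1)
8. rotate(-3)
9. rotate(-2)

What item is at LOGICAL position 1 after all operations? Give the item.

Answer: H

Derivation:
After op 1 (replace(3, 'l')): offset=0, physical=[A,B,C,l,E,F,G,H], logical=[A,B,C,l,E,F,G,H]
After op 2 (rotate(-3)): offset=5, physical=[A,B,C,l,E,F,G,H], logical=[F,G,H,A,B,C,l,E]
After op 3 (rotate(+3)): offset=0, physical=[A,B,C,l,E,F,G,H], logical=[A,B,C,l,E,F,G,H]
After op 4 (replace(4, 'd')): offset=0, physical=[A,B,C,l,d,F,G,H], logical=[A,B,C,l,d,F,G,H]
After op 5 (rotate(+2)): offset=2, physical=[A,B,C,l,d,F,G,H], logical=[C,l,d,F,G,H,A,B]
After op 6 (replace(0, 'd')): offset=2, physical=[A,B,d,l,d,F,G,H], logical=[d,l,d,F,G,H,A,B]
After op 7 (rotate(+1)): offset=3, physical=[A,B,d,l,d,F,G,H], logical=[l,d,F,G,H,A,B,d]
After op 8 (rotate(-3)): offset=0, physical=[A,B,d,l,d,F,G,H], logical=[A,B,d,l,d,F,G,H]
After op 9 (rotate(-2)): offset=6, physical=[A,B,d,l,d,F,G,H], logical=[G,H,A,B,d,l,d,F]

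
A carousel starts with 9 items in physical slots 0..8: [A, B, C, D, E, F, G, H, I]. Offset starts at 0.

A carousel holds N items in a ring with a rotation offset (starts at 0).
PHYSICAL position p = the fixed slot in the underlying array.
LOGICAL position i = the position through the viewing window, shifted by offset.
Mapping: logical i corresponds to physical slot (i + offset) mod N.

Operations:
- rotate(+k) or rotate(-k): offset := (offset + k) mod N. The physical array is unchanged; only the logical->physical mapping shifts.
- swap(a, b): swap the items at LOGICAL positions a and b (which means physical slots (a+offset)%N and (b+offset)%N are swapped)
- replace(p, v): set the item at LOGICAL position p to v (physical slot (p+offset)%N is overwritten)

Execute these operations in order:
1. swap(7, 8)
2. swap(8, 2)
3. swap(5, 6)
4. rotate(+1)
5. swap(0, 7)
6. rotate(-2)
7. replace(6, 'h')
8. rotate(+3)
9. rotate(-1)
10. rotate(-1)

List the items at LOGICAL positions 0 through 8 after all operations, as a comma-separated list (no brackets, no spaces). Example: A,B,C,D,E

After op 1 (swap(7, 8)): offset=0, physical=[A,B,C,D,E,F,G,I,H], logical=[A,B,C,D,E,F,G,I,H]
After op 2 (swap(8, 2)): offset=0, physical=[A,B,H,D,E,F,G,I,C], logical=[A,B,H,D,E,F,G,I,C]
After op 3 (swap(5, 6)): offset=0, physical=[A,B,H,D,E,G,F,I,C], logical=[A,B,H,D,E,G,F,I,C]
After op 4 (rotate(+1)): offset=1, physical=[A,B,H,D,E,G,F,I,C], logical=[B,H,D,E,G,F,I,C,A]
After op 5 (swap(0, 7)): offset=1, physical=[A,C,H,D,E,G,F,I,B], logical=[C,H,D,E,G,F,I,B,A]
After op 6 (rotate(-2)): offset=8, physical=[A,C,H,D,E,G,F,I,B], logical=[B,A,C,H,D,E,G,F,I]
After op 7 (replace(6, 'h')): offset=8, physical=[A,C,H,D,E,h,F,I,B], logical=[B,A,C,H,D,E,h,F,I]
After op 8 (rotate(+3)): offset=2, physical=[A,C,H,D,E,h,F,I,B], logical=[H,D,E,h,F,I,B,A,C]
After op 9 (rotate(-1)): offset=1, physical=[A,C,H,D,E,h,F,I,B], logical=[C,H,D,E,h,F,I,B,A]
After op 10 (rotate(-1)): offset=0, physical=[A,C,H,D,E,h,F,I,B], logical=[A,C,H,D,E,h,F,I,B]

Answer: A,C,H,D,E,h,F,I,B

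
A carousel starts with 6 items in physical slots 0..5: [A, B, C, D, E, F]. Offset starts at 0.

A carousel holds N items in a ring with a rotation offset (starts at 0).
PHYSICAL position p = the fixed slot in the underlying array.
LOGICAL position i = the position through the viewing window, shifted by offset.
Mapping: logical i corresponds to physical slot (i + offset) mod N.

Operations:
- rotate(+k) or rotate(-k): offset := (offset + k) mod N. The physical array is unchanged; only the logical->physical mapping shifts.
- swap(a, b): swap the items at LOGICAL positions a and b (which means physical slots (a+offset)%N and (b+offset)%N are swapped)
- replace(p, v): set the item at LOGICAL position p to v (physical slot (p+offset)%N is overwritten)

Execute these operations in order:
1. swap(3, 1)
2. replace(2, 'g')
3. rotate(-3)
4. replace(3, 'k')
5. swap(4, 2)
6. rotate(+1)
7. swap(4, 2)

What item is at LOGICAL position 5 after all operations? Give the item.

After op 1 (swap(3, 1)): offset=0, physical=[A,D,C,B,E,F], logical=[A,D,C,B,E,F]
After op 2 (replace(2, 'g')): offset=0, physical=[A,D,g,B,E,F], logical=[A,D,g,B,E,F]
After op 3 (rotate(-3)): offset=3, physical=[A,D,g,B,E,F], logical=[B,E,F,A,D,g]
After op 4 (replace(3, 'k')): offset=3, physical=[k,D,g,B,E,F], logical=[B,E,F,k,D,g]
After op 5 (swap(4, 2)): offset=3, physical=[k,F,g,B,E,D], logical=[B,E,D,k,F,g]
After op 6 (rotate(+1)): offset=4, physical=[k,F,g,B,E,D], logical=[E,D,k,F,g,B]
After op 7 (swap(4, 2)): offset=4, physical=[g,F,k,B,E,D], logical=[E,D,g,F,k,B]

Answer: B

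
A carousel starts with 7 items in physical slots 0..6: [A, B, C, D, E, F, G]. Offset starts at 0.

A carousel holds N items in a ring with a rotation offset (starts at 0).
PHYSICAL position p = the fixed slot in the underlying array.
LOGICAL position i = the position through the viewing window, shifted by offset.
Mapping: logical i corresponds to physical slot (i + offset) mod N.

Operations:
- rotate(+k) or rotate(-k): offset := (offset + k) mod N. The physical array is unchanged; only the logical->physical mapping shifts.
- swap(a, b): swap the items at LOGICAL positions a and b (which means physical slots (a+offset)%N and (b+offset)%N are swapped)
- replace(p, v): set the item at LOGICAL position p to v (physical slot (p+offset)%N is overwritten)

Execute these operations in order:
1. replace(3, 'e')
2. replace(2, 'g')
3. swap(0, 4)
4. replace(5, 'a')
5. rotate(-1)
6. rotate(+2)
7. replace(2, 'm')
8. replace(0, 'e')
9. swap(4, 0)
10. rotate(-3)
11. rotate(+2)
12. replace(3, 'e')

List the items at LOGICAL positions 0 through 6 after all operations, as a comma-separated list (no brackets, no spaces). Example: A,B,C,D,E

Answer: E,a,g,e,A,e,G

Derivation:
After op 1 (replace(3, 'e')): offset=0, physical=[A,B,C,e,E,F,G], logical=[A,B,C,e,E,F,G]
After op 2 (replace(2, 'g')): offset=0, physical=[A,B,g,e,E,F,G], logical=[A,B,g,e,E,F,G]
After op 3 (swap(0, 4)): offset=0, physical=[E,B,g,e,A,F,G], logical=[E,B,g,e,A,F,G]
After op 4 (replace(5, 'a')): offset=0, physical=[E,B,g,e,A,a,G], logical=[E,B,g,e,A,a,G]
After op 5 (rotate(-1)): offset=6, physical=[E,B,g,e,A,a,G], logical=[G,E,B,g,e,A,a]
After op 6 (rotate(+2)): offset=1, physical=[E,B,g,e,A,a,G], logical=[B,g,e,A,a,G,E]
After op 7 (replace(2, 'm')): offset=1, physical=[E,B,g,m,A,a,G], logical=[B,g,m,A,a,G,E]
After op 8 (replace(0, 'e')): offset=1, physical=[E,e,g,m,A,a,G], logical=[e,g,m,A,a,G,E]
After op 9 (swap(4, 0)): offset=1, physical=[E,a,g,m,A,e,G], logical=[a,g,m,A,e,G,E]
After op 10 (rotate(-3)): offset=5, physical=[E,a,g,m,A,e,G], logical=[e,G,E,a,g,m,A]
After op 11 (rotate(+2)): offset=0, physical=[E,a,g,m,A,e,G], logical=[E,a,g,m,A,e,G]
After op 12 (replace(3, 'e')): offset=0, physical=[E,a,g,e,A,e,G], logical=[E,a,g,e,A,e,G]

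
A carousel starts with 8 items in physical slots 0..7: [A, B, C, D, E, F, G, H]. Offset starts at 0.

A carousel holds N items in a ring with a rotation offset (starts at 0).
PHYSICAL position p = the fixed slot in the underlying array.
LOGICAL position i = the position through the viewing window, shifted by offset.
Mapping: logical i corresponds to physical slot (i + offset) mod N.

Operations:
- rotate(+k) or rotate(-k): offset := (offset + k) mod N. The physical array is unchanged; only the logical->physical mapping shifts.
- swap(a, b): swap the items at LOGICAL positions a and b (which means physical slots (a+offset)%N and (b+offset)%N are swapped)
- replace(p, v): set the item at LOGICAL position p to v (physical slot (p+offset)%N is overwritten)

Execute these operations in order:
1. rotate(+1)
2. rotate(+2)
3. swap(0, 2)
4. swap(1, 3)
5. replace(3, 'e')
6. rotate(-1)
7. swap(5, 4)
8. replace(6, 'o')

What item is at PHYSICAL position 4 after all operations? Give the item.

After op 1 (rotate(+1)): offset=1, physical=[A,B,C,D,E,F,G,H], logical=[B,C,D,E,F,G,H,A]
After op 2 (rotate(+2)): offset=3, physical=[A,B,C,D,E,F,G,H], logical=[D,E,F,G,H,A,B,C]
After op 3 (swap(0, 2)): offset=3, physical=[A,B,C,F,E,D,G,H], logical=[F,E,D,G,H,A,B,C]
After op 4 (swap(1, 3)): offset=3, physical=[A,B,C,F,G,D,E,H], logical=[F,G,D,E,H,A,B,C]
After op 5 (replace(3, 'e')): offset=3, physical=[A,B,C,F,G,D,e,H], logical=[F,G,D,e,H,A,B,C]
After op 6 (rotate(-1)): offset=2, physical=[A,B,C,F,G,D,e,H], logical=[C,F,G,D,e,H,A,B]
After op 7 (swap(5, 4)): offset=2, physical=[A,B,C,F,G,D,H,e], logical=[C,F,G,D,H,e,A,B]
After op 8 (replace(6, 'o')): offset=2, physical=[o,B,C,F,G,D,H,e], logical=[C,F,G,D,H,e,o,B]

Answer: G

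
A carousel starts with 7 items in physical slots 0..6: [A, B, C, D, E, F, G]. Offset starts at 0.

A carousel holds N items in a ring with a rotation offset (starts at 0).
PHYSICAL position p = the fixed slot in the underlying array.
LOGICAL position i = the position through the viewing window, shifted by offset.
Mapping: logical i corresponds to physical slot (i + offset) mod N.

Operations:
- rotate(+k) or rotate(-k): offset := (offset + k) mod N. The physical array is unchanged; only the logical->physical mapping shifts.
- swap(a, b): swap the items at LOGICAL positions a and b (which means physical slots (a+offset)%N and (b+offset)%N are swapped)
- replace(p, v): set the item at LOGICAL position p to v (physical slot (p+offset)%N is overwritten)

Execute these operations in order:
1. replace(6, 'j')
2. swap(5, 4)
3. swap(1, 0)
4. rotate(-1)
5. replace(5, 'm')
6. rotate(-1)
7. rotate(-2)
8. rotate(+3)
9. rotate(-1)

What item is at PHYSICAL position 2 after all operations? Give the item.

After op 1 (replace(6, 'j')): offset=0, physical=[A,B,C,D,E,F,j], logical=[A,B,C,D,E,F,j]
After op 2 (swap(5, 4)): offset=0, physical=[A,B,C,D,F,E,j], logical=[A,B,C,D,F,E,j]
After op 3 (swap(1, 0)): offset=0, physical=[B,A,C,D,F,E,j], logical=[B,A,C,D,F,E,j]
After op 4 (rotate(-1)): offset=6, physical=[B,A,C,D,F,E,j], logical=[j,B,A,C,D,F,E]
After op 5 (replace(5, 'm')): offset=6, physical=[B,A,C,D,m,E,j], logical=[j,B,A,C,D,m,E]
After op 6 (rotate(-1)): offset=5, physical=[B,A,C,D,m,E,j], logical=[E,j,B,A,C,D,m]
After op 7 (rotate(-2)): offset=3, physical=[B,A,C,D,m,E,j], logical=[D,m,E,j,B,A,C]
After op 8 (rotate(+3)): offset=6, physical=[B,A,C,D,m,E,j], logical=[j,B,A,C,D,m,E]
After op 9 (rotate(-1)): offset=5, physical=[B,A,C,D,m,E,j], logical=[E,j,B,A,C,D,m]

Answer: C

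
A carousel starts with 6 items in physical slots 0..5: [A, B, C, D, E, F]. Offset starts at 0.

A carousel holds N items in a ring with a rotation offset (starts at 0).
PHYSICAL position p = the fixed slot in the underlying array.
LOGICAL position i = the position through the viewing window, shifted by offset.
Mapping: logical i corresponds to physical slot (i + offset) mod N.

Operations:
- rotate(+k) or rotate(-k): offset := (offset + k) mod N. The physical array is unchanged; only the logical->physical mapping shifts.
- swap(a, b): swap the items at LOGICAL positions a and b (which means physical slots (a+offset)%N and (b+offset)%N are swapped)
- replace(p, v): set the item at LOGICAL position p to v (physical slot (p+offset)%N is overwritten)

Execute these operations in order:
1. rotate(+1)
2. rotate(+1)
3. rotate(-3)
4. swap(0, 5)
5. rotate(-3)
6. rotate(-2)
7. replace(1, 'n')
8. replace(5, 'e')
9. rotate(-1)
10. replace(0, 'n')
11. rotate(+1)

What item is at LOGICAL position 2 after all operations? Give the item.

Answer: C

Derivation:
After op 1 (rotate(+1)): offset=1, physical=[A,B,C,D,E,F], logical=[B,C,D,E,F,A]
After op 2 (rotate(+1)): offset=2, physical=[A,B,C,D,E,F], logical=[C,D,E,F,A,B]
After op 3 (rotate(-3)): offset=5, physical=[A,B,C,D,E,F], logical=[F,A,B,C,D,E]
After op 4 (swap(0, 5)): offset=5, physical=[A,B,C,D,F,E], logical=[E,A,B,C,D,F]
After op 5 (rotate(-3)): offset=2, physical=[A,B,C,D,F,E], logical=[C,D,F,E,A,B]
After op 6 (rotate(-2)): offset=0, physical=[A,B,C,D,F,E], logical=[A,B,C,D,F,E]
After op 7 (replace(1, 'n')): offset=0, physical=[A,n,C,D,F,E], logical=[A,n,C,D,F,E]
After op 8 (replace(5, 'e')): offset=0, physical=[A,n,C,D,F,e], logical=[A,n,C,D,F,e]
After op 9 (rotate(-1)): offset=5, physical=[A,n,C,D,F,e], logical=[e,A,n,C,D,F]
After op 10 (replace(0, 'n')): offset=5, physical=[A,n,C,D,F,n], logical=[n,A,n,C,D,F]
After op 11 (rotate(+1)): offset=0, physical=[A,n,C,D,F,n], logical=[A,n,C,D,F,n]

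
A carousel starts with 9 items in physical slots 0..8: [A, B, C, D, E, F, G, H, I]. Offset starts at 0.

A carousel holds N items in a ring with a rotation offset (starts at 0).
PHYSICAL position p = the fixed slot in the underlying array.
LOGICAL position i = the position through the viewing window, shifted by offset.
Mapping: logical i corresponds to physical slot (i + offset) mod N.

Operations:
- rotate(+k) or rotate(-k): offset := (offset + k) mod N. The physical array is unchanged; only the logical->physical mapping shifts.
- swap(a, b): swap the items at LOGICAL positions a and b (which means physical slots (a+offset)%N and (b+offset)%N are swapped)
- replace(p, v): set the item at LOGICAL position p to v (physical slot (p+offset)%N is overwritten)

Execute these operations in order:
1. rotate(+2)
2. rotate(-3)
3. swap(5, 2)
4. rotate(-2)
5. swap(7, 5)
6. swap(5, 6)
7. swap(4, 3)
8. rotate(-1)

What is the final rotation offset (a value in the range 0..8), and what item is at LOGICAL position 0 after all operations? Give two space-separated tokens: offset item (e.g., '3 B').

After op 1 (rotate(+2)): offset=2, physical=[A,B,C,D,E,F,G,H,I], logical=[C,D,E,F,G,H,I,A,B]
After op 2 (rotate(-3)): offset=8, physical=[A,B,C,D,E,F,G,H,I], logical=[I,A,B,C,D,E,F,G,H]
After op 3 (swap(5, 2)): offset=8, physical=[A,E,C,D,B,F,G,H,I], logical=[I,A,E,C,D,B,F,G,H]
After op 4 (rotate(-2)): offset=6, physical=[A,E,C,D,B,F,G,H,I], logical=[G,H,I,A,E,C,D,B,F]
After op 5 (swap(7, 5)): offset=6, physical=[A,E,B,D,C,F,G,H,I], logical=[G,H,I,A,E,B,D,C,F]
After op 6 (swap(5, 6)): offset=6, physical=[A,E,D,B,C,F,G,H,I], logical=[G,H,I,A,E,D,B,C,F]
After op 7 (swap(4, 3)): offset=6, physical=[E,A,D,B,C,F,G,H,I], logical=[G,H,I,E,A,D,B,C,F]
After op 8 (rotate(-1)): offset=5, physical=[E,A,D,B,C,F,G,H,I], logical=[F,G,H,I,E,A,D,B,C]

Answer: 5 F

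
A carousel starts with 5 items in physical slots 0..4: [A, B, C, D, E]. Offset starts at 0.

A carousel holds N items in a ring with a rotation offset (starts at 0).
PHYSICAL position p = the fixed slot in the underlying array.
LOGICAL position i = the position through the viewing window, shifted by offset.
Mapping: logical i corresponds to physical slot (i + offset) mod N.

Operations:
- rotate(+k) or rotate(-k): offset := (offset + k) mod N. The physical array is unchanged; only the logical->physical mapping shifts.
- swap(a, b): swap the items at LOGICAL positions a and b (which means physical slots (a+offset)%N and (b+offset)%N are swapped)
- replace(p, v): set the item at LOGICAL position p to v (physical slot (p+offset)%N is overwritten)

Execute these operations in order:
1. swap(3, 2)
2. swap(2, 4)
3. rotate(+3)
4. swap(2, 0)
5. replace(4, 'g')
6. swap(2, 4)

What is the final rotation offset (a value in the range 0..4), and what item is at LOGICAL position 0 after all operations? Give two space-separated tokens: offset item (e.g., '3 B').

After op 1 (swap(3, 2)): offset=0, physical=[A,B,D,C,E], logical=[A,B,D,C,E]
After op 2 (swap(2, 4)): offset=0, physical=[A,B,E,C,D], logical=[A,B,E,C,D]
After op 3 (rotate(+3)): offset=3, physical=[A,B,E,C,D], logical=[C,D,A,B,E]
After op 4 (swap(2, 0)): offset=3, physical=[C,B,E,A,D], logical=[A,D,C,B,E]
After op 5 (replace(4, 'g')): offset=3, physical=[C,B,g,A,D], logical=[A,D,C,B,g]
After op 6 (swap(2, 4)): offset=3, physical=[g,B,C,A,D], logical=[A,D,g,B,C]

Answer: 3 A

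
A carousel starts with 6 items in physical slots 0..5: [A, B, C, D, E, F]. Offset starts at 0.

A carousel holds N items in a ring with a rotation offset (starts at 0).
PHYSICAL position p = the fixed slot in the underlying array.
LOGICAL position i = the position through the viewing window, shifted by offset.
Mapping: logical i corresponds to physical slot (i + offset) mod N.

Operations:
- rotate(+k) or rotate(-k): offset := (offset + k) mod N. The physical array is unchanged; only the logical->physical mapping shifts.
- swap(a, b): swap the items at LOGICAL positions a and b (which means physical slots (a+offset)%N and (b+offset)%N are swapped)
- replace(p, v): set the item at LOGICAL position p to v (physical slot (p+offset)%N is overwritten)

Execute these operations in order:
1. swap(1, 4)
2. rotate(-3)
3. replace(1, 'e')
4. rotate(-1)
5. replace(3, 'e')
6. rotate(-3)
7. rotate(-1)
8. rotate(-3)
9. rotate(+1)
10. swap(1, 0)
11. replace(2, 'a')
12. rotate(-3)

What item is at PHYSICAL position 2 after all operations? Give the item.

Answer: D

Derivation:
After op 1 (swap(1, 4)): offset=0, physical=[A,E,C,D,B,F], logical=[A,E,C,D,B,F]
After op 2 (rotate(-3)): offset=3, physical=[A,E,C,D,B,F], logical=[D,B,F,A,E,C]
After op 3 (replace(1, 'e')): offset=3, physical=[A,E,C,D,e,F], logical=[D,e,F,A,E,C]
After op 4 (rotate(-1)): offset=2, physical=[A,E,C,D,e,F], logical=[C,D,e,F,A,E]
After op 5 (replace(3, 'e')): offset=2, physical=[A,E,C,D,e,e], logical=[C,D,e,e,A,E]
After op 6 (rotate(-3)): offset=5, physical=[A,E,C,D,e,e], logical=[e,A,E,C,D,e]
After op 7 (rotate(-1)): offset=4, physical=[A,E,C,D,e,e], logical=[e,e,A,E,C,D]
After op 8 (rotate(-3)): offset=1, physical=[A,E,C,D,e,e], logical=[E,C,D,e,e,A]
After op 9 (rotate(+1)): offset=2, physical=[A,E,C,D,e,e], logical=[C,D,e,e,A,E]
After op 10 (swap(1, 0)): offset=2, physical=[A,E,D,C,e,e], logical=[D,C,e,e,A,E]
After op 11 (replace(2, 'a')): offset=2, physical=[A,E,D,C,a,e], logical=[D,C,a,e,A,E]
After op 12 (rotate(-3)): offset=5, physical=[A,E,D,C,a,e], logical=[e,A,E,D,C,a]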